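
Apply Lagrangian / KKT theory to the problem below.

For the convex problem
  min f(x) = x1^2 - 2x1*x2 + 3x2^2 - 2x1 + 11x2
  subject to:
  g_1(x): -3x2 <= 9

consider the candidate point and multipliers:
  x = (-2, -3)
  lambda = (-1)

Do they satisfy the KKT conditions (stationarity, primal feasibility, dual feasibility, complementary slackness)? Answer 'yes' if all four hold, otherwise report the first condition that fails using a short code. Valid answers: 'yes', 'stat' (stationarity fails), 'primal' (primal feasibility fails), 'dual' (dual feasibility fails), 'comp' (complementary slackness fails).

Gradient of f: grad f(x) = Q x + c = (0, -3)
Constraint values g_i(x) = a_i^T x - b_i:
  g_1((-2, -3)) = 0
Stationarity residual: grad f(x) + sum_i lambda_i a_i = (0, 0)
  -> stationarity OK
Primal feasibility (all g_i <= 0): OK
Dual feasibility (all lambda_i >= 0): FAILS
Complementary slackness (lambda_i * g_i(x) = 0 for all i): OK

Verdict: the first failing condition is dual_feasibility -> dual.

dual


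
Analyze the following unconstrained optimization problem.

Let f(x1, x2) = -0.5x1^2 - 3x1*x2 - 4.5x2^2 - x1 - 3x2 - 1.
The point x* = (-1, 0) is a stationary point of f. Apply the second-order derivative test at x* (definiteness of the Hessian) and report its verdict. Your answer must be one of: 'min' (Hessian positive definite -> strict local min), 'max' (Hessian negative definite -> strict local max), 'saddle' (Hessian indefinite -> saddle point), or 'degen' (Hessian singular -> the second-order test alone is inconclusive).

Compute the Hessian H = grad^2 f:
  H = [[-1, -3], [-3, -9]]
Verify stationarity: grad f(x*) = H x* + g = (0, 0).
Eigenvalues of H: -10, 0.
H has a zero eigenvalue (singular; negative semidefinite but not definite), so H is neither positive definite, negative definite, nor indefinite. The second-order test alone is inconclusive -> degen.
(Indeed, f is constant along the null direction of H through x*, so x* is not a strict local extremum.)

degen


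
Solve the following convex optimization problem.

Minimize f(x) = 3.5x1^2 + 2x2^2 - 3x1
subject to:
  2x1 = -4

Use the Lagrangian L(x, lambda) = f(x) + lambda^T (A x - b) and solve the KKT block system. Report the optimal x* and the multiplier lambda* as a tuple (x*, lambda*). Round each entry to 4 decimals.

Form the Lagrangian:
  L(x, lambda) = (1/2) x^T Q x + c^T x + lambda^T (A x - b)
Stationarity (grad_x L = 0): Q x + c + A^T lambda = 0.
Primal feasibility: A x = b.

This gives the KKT block system:
  [ Q   A^T ] [ x     ]   [-c ]
  [ A    0  ] [ lambda ] = [ b ]

Solving the linear system:
  x*      = (-2, 0)
  lambda* = (8.5)
  f(x*)   = 20

x* = (-2, 0), lambda* = (8.5)


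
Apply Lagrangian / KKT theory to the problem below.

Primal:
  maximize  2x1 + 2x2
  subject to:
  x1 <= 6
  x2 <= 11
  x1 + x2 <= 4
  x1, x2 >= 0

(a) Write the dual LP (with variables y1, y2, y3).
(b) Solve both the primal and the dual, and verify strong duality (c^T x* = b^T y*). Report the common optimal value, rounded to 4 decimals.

The standard primal-dual pair for 'max c^T x s.t. A x <= b, x >= 0' is:
  Dual:  min b^T y  s.t.  A^T y >= c,  y >= 0.

So the dual LP is:
  minimize  6y1 + 11y2 + 4y3
  subject to:
    y1 + y3 >= 2
    y2 + y3 >= 2
    y1, y2, y3 >= 0

Solving the primal: x* = (4, 0).
  primal value c^T x* = 8.
Solving the dual: y* = (0, 0, 2).
  dual value b^T y* = 8.
Strong duality: c^T x* = b^T y*. Confirmed.

8


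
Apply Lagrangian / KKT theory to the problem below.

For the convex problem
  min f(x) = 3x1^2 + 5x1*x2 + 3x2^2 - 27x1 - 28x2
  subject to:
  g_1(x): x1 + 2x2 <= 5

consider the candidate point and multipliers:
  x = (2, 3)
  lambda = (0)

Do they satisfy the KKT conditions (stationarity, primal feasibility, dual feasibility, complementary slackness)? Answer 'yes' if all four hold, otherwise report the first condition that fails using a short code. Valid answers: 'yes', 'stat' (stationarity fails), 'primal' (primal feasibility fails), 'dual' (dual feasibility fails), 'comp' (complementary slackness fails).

Gradient of f: grad f(x) = Q x + c = (0, 0)
Constraint values g_i(x) = a_i^T x - b_i:
  g_1((2, 3)) = 3
Stationarity residual: grad f(x) + sum_i lambda_i a_i = (0, 0)
  -> stationarity OK
Primal feasibility (all g_i <= 0): FAILS
Dual feasibility (all lambda_i >= 0): OK
Complementary slackness (lambda_i * g_i(x) = 0 for all i): OK

Verdict: the first failing condition is primal_feasibility -> primal.

primal


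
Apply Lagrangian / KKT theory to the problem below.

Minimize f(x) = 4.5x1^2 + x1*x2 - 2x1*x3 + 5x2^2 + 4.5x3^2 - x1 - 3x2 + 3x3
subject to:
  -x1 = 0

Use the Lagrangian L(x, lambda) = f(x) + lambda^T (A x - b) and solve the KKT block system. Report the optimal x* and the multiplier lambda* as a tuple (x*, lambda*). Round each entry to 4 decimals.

Form the Lagrangian:
  L(x, lambda) = (1/2) x^T Q x + c^T x + lambda^T (A x - b)
Stationarity (grad_x L = 0): Q x + c + A^T lambda = 0.
Primal feasibility: A x = b.

This gives the KKT block system:
  [ Q   A^T ] [ x     ]   [-c ]
  [ A    0  ] [ lambda ] = [ b ]

Solving the linear system:
  x*      = (0, 0.3, -0.3333)
  lambda* = (-0.0333)
  f(x*)   = -0.95

x* = (0, 0.3, -0.3333), lambda* = (-0.0333)


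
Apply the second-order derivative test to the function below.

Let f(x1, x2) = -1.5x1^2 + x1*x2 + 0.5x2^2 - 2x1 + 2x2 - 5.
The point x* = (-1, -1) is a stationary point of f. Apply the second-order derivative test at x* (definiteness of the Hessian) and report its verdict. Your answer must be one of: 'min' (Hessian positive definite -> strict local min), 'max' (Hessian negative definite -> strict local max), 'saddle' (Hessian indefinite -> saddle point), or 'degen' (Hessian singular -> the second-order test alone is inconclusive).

Compute the Hessian H = grad^2 f:
  H = [[-3, 1], [1, 1]]
Verify stationarity: grad f(x*) = H x* + g = (0, 0).
Eigenvalues of H: -3.2361, 1.2361.
Eigenvalues have mixed signs, so H is indefinite -> x* is a saddle point.

saddle


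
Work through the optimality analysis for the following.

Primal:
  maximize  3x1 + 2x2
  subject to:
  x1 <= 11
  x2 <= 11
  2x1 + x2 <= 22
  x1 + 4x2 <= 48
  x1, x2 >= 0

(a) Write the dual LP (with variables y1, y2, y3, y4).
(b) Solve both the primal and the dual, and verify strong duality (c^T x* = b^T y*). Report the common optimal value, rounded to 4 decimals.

The standard primal-dual pair for 'max c^T x s.t. A x <= b, x >= 0' is:
  Dual:  min b^T y  s.t.  A^T y >= c,  y >= 0.

So the dual LP is:
  minimize  11y1 + 11y2 + 22y3 + 48y4
  subject to:
    y1 + 2y3 + y4 >= 3
    y2 + y3 + 4y4 >= 2
    y1, y2, y3, y4 >= 0

Solving the primal: x* = (5.7143, 10.5714).
  primal value c^T x* = 38.2857.
Solving the dual: y* = (0, 0, 1.4286, 0.1429).
  dual value b^T y* = 38.2857.
Strong duality: c^T x* = b^T y*. Confirmed.

38.2857


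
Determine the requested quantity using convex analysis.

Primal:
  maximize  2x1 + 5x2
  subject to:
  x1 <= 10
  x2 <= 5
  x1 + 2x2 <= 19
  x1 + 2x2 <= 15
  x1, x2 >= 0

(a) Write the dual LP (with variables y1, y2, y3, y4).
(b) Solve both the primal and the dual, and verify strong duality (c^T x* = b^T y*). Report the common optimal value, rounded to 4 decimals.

The standard primal-dual pair for 'max c^T x s.t. A x <= b, x >= 0' is:
  Dual:  min b^T y  s.t.  A^T y >= c,  y >= 0.

So the dual LP is:
  minimize  10y1 + 5y2 + 19y3 + 15y4
  subject to:
    y1 + y3 + y4 >= 2
    y2 + 2y3 + 2y4 >= 5
    y1, y2, y3, y4 >= 0

Solving the primal: x* = (5, 5).
  primal value c^T x* = 35.
Solving the dual: y* = (0, 1, 0, 2).
  dual value b^T y* = 35.
Strong duality: c^T x* = b^T y*. Confirmed.

35


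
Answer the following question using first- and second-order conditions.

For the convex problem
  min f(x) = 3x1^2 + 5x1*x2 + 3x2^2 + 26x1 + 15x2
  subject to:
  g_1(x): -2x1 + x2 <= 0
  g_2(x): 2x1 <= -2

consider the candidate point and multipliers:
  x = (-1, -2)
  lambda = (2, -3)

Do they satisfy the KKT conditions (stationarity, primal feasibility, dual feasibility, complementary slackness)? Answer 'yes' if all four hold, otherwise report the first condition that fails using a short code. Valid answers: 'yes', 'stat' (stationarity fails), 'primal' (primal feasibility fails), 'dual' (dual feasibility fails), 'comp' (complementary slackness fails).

Gradient of f: grad f(x) = Q x + c = (10, -2)
Constraint values g_i(x) = a_i^T x - b_i:
  g_1((-1, -2)) = 0
  g_2((-1, -2)) = 0
Stationarity residual: grad f(x) + sum_i lambda_i a_i = (0, 0)
  -> stationarity OK
Primal feasibility (all g_i <= 0): OK
Dual feasibility (all lambda_i >= 0): FAILS
Complementary slackness (lambda_i * g_i(x) = 0 for all i): OK

Verdict: the first failing condition is dual_feasibility -> dual.

dual


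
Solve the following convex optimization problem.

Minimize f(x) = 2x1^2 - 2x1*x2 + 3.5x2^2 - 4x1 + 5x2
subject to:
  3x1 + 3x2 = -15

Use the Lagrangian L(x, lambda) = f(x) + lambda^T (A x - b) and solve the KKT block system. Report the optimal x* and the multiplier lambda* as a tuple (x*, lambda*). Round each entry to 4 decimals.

Form the Lagrangian:
  L(x, lambda) = (1/2) x^T Q x + c^T x + lambda^T (A x - b)
Stationarity (grad_x L = 0): Q x + c + A^T lambda = 0.
Primal feasibility: A x = b.

This gives the KKT block system:
  [ Q   A^T ] [ x     ]   [-c ]
  [ A    0  ] [ lambda ] = [ b ]

Solving the linear system:
  x*      = (-2.4, -2.6)
  lambda* = (2.8)
  f(x*)   = 19.3

x* = (-2.4, -2.6), lambda* = (2.8)


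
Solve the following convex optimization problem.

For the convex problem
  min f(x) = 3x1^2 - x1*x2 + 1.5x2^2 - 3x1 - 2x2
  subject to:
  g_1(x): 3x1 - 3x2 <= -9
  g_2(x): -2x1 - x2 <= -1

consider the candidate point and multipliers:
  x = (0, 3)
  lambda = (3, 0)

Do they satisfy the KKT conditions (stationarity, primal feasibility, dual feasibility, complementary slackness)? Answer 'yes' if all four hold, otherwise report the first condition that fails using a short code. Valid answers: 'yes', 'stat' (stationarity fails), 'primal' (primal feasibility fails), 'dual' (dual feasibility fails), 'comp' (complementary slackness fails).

Gradient of f: grad f(x) = Q x + c = (-6, 7)
Constraint values g_i(x) = a_i^T x - b_i:
  g_1((0, 3)) = 0
  g_2((0, 3)) = -2
Stationarity residual: grad f(x) + sum_i lambda_i a_i = (3, -2)
  -> stationarity FAILS
Primal feasibility (all g_i <= 0): OK
Dual feasibility (all lambda_i >= 0): OK
Complementary slackness (lambda_i * g_i(x) = 0 for all i): OK

Verdict: the first failing condition is stationarity -> stat.

stat


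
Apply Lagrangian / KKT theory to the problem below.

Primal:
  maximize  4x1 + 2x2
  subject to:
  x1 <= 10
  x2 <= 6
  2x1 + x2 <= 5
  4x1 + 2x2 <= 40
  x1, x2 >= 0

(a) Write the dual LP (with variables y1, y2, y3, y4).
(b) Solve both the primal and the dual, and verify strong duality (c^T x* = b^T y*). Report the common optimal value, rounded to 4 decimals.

The standard primal-dual pair for 'max c^T x s.t. A x <= b, x >= 0' is:
  Dual:  min b^T y  s.t.  A^T y >= c,  y >= 0.

So the dual LP is:
  minimize  10y1 + 6y2 + 5y3 + 40y4
  subject to:
    y1 + 2y3 + 4y4 >= 4
    y2 + y3 + 2y4 >= 2
    y1, y2, y3, y4 >= 0

Solving the primal: x* = (2.5, 0).
  primal value c^T x* = 10.
Solving the dual: y* = (0, 0, 2, 0).
  dual value b^T y* = 10.
Strong duality: c^T x* = b^T y*. Confirmed.

10


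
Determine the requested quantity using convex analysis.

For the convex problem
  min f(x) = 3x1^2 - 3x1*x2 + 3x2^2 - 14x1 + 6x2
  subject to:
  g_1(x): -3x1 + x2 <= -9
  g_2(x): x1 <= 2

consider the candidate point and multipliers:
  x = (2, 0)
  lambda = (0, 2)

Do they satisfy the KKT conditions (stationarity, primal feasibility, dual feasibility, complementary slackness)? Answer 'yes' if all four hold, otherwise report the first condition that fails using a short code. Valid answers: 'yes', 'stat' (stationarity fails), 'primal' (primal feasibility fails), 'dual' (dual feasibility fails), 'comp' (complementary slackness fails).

Gradient of f: grad f(x) = Q x + c = (-2, 0)
Constraint values g_i(x) = a_i^T x - b_i:
  g_1((2, 0)) = 3
  g_2((2, 0)) = 0
Stationarity residual: grad f(x) + sum_i lambda_i a_i = (0, 0)
  -> stationarity OK
Primal feasibility (all g_i <= 0): FAILS
Dual feasibility (all lambda_i >= 0): OK
Complementary slackness (lambda_i * g_i(x) = 0 for all i): OK

Verdict: the first failing condition is primal_feasibility -> primal.

primal


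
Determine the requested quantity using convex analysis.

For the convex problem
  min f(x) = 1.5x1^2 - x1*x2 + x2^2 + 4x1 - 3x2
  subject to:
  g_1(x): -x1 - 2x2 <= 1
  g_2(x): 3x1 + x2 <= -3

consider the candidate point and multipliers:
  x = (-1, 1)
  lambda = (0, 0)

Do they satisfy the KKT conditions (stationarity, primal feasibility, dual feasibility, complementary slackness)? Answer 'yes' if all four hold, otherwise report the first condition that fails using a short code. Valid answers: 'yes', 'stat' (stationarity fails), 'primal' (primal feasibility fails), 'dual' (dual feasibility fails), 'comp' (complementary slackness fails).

Gradient of f: grad f(x) = Q x + c = (0, 0)
Constraint values g_i(x) = a_i^T x - b_i:
  g_1((-1, 1)) = -2
  g_2((-1, 1)) = 1
Stationarity residual: grad f(x) + sum_i lambda_i a_i = (0, 0)
  -> stationarity OK
Primal feasibility (all g_i <= 0): FAILS
Dual feasibility (all lambda_i >= 0): OK
Complementary slackness (lambda_i * g_i(x) = 0 for all i): OK

Verdict: the first failing condition is primal_feasibility -> primal.

primal


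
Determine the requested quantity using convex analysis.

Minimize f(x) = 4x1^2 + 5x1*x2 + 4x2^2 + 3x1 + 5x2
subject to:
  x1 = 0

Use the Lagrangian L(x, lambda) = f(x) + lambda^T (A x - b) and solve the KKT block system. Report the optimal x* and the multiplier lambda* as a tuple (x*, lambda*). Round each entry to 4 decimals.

Form the Lagrangian:
  L(x, lambda) = (1/2) x^T Q x + c^T x + lambda^T (A x - b)
Stationarity (grad_x L = 0): Q x + c + A^T lambda = 0.
Primal feasibility: A x = b.

This gives the KKT block system:
  [ Q   A^T ] [ x     ]   [-c ]
  [ A    0  ] [ lambda ] = [ b ]

Solving the linear system:
  x*      = (0, -0.625)
  lambda* = (0.125)
  f(x*)   = -1.5625

x* = (0, -0.625), lambda* = (0.125)


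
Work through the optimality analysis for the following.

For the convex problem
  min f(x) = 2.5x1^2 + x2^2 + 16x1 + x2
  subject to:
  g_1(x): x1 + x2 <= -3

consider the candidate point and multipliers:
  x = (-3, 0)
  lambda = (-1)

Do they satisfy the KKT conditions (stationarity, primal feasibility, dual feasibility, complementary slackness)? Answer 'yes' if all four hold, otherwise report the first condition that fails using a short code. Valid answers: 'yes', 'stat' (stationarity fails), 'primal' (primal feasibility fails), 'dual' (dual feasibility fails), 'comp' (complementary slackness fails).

Gradient of f: grad f(x) = Q x + c = (1, 1)
Constraint values g_i(x) = a_i^T x - b_i:
  g_1((-3, 0)) = 0
Stationarity residual: grad f(x) + sum_i lambda_i a_i = (0, 0)
  -> stationarity OK
Primal feasibility (all g_i <= 0): OK
Dual feasibility (all lambda_i >= 0): FAILS
Complementary slackness (lambda_i * g_i(x) = 0 for all i): OK

Verdict: the first failing condition is dual_feasibility -> dual.

dual


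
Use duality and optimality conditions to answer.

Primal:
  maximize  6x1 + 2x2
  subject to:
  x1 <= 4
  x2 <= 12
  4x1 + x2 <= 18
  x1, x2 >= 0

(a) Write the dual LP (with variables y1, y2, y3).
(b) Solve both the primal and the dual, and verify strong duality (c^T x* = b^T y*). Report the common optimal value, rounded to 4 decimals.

The standard primal-dual pair for 'max c^T x s.t. A x <= b, x >= 0' is:
  Dual:  min b^T y  s.t.  A^T y >= c,  y >= 0.

So the dual LP is:
  minimize  4y1 + 12y2 + 18y3
  subject to:
    y1 + 4y3 >= 6
    y2 + y3 >= 2
    y1, y2, y3 >= 0

Solving the primal: x* = (1.5, 12).
  primal value c^T x* = 33.
Solving the dual: y* = (0, 0.5, 1.5).
  dual value b^T y* = 33.
Strong duality: c^T x* = b^T y*. Confirmed.

33


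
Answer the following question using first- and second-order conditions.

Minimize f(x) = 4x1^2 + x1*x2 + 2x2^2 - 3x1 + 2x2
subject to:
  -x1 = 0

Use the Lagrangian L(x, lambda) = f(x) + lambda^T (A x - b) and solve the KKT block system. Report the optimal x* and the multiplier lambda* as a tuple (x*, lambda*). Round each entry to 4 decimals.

Form the Lagrangian:
  L(x, lambda) = (1/2) x^T Q x + c^T x + lambda^T (A x - b)
Stationarity (grad_x L = 0): Q x + c + A^T lambda = 0.
Primal feasibility: A x = b.

This gives the KKT block system:
  [ Q   A^T ] [ x     ]   [-c ]
  [ A    0  ] [ lambda ] = [ b ]

Solving the linear system:
  x*      = (0, -0.5)
  lambda* = (-3.5)
  f(x*)   = -0.5

x* = (0, -0.5), lambda* = (-3.5)


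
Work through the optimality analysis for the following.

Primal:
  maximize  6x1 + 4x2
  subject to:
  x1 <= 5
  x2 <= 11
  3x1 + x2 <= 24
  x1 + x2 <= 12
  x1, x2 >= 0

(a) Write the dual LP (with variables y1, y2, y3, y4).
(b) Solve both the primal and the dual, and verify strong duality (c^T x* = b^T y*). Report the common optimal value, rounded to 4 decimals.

The standard primal-dual pair for 'max c^T x s.t. A x <= b, x >= 0' is:
  Dual:  min b^T y  s.t.  A^T y >= c,  y >= 0.

So the dual LP is:
  minimize  5y1 + 11y2 + 24y3 + 12y4
  subject to:
    y1 + 3y3 + y4 >= 6
    y2 + y3 + y4 >= 4
    y1, y2, y3, y4 >= 0

Solving the primal: x* = (5, 7).
  primal value c^T x* = 58.
Solving the dual: y* = (2, 0, 0, 4).
  dual value b^T y* = 58.
Strong duality: c^T x* = b^T y*. Confirmed.

58


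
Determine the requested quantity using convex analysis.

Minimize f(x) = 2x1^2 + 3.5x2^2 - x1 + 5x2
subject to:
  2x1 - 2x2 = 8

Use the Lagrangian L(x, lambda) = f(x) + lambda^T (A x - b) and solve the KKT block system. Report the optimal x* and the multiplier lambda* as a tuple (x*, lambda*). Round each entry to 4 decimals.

Form the Lagrangian:
  L(x, lambda) = (1/2) x^T Q x + c^T x + lambda^T (A x - b)
Stationarity (grad_x L = 0): Q x + c + A^T lambda = 0.
Primal feasibility: A x = b.

This gives the KKT block system:
  [ Q   A^T ] [ x     ]   [-c ]
  [ A    0  ] [ lambda ] = [ b ]

Solving the linear system:
  x*      = (2.1818, -1.8182)
  lambda* = (-3.8636)
  f(x*)   = 9.8182

x* = (2.1818, -1.8182), lambda* = (-3.8636)


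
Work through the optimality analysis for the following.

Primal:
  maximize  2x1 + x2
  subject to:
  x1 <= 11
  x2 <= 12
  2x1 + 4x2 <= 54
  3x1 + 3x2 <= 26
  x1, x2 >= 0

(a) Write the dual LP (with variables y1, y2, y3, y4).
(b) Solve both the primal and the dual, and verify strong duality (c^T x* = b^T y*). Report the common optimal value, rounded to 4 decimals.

The standard primal-dual pair for 'max c^T x s.t. A x <= b, x >= 0' is:
  Dual:  min b^T y  s.t.  A^T y >= c,  y >= 0.

So the dual LP is:
  minimize  11y1 + 12y2 + 54y3 + 26y4
  subject to:
    y1 + 2y3 + 3y4 >= 2
    y2 + 4y3 + 3y4 >= 1
    y1, y2, y3, y4 >= 0

Solving the primal: x* = (8.6667, 0).
  primal value c^T x* = 17.3333.
Solving the dual: y* = (0, 0, 0, 0.6667).
  dual value b^T y* = 17.3333.
Strong duality: c^T x* = b^T y*. Confirmed.

17.3333


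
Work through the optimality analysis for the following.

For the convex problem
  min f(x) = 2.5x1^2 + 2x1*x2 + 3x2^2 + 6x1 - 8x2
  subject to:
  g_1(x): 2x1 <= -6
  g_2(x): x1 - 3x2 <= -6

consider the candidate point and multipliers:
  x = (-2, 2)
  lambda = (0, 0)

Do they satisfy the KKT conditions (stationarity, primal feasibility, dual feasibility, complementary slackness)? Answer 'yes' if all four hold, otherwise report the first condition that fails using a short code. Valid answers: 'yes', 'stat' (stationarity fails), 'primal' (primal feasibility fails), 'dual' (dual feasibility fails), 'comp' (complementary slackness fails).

Gradient of f: grad f(x) = Q x + c = (0, 0)
Constraint values g_i(x) = a_i^T x - b_i:
  g_1((-2, 2)) = 2
  g_2((-2, 2)) = -2
Stationarity residual: grad f(x) + sum_i lambda_i a_i = (0, 0)
  -> stationarity OK
Primal feasibility (all g_i <= 0): FAILS
Dual feasibility (all lambda_i >= 0): OK
Complementary slackness (lambda_i * g_i(x) = 0 for all i): OK

Verdict: the first failing condition is primal_feasibility -> primal.

primal


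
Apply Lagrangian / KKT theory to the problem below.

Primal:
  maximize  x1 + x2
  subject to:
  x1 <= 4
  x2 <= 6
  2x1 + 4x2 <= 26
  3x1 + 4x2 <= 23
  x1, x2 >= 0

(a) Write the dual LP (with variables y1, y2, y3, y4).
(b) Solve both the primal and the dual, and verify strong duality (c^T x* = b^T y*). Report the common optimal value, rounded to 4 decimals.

The standard primal-dual pair for 'max c^T x s.t. A x <= b, x >= 0' is:
  Dual:  min b^T y  s.t.  A^T y >= c,  y >= 0.

So the dual LP is:
  minimize  4y1 + 6y2 + 26y3 + 23y4
  subject to:
    y1 + 2y3 + 3y4 >= 1
    y2 + 4y3 + 4y4 >= 1
    y1, y2, y3, y4 >= 0

Solving the primal: x* = (4, 2.75).
  primal value c^T x* = 6.75.
Solving the dual: y* = (0.25, 0, 0, 0.25).
  dual value b^T y* = 6.75.
Strong duality: c^T x* = b^T y*. Confirmed.

6.75


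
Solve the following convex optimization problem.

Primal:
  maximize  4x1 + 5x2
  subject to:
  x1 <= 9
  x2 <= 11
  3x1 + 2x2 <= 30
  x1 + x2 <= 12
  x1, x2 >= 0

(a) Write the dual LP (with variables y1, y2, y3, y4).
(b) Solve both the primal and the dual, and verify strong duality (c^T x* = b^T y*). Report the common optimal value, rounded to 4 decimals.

The standard primal-dual pair for 'max c^T x s.t. A x <= b, x >= 0' is:
  Dual:  min b^T y  s.t.  A^T y >= c,  y >= 0.

So the dual LP is:
  minimize  9y1 + 11y2 + 30y3 + 12y4
  subject to:
    y1 + 3y3 + y4 >= 4
    y2 + 2y3 + y4 >= 5
    y1, y2, y3, y4 >= 0

Solving the primal: x* = (1, 11).
  primal value c^T x* = 59.
Solving the dual: y* = (0, 1, 0, 4).
  dual value b^T y* = 59.
Strong duality: c^T x* = b^T y*. Confirmed.

59


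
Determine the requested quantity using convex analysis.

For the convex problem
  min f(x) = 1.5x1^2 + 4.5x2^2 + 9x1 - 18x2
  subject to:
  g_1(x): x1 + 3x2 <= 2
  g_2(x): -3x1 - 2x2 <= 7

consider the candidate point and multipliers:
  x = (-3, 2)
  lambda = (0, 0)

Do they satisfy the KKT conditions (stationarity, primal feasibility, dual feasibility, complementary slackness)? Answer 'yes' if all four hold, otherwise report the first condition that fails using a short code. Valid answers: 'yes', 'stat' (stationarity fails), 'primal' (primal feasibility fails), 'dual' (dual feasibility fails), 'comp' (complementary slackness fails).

Gradient of f: grad f(x) = Q x + c = (0, 0)
Constraint values g_i(x) = a_i^T x - b_i:
  g_1((-3, 2)) = 1
  g_2((-3, 2)) = -2
Stationarity residual: grad f(x) + sum_i lambda_i a_i = (0, 0)
  -> stationarity OK
Primal feasibility (all g_i <= 0): FAILS
Dual feasibility (all lambda_i >= 0): OK
Complementary slackness (lambda_i * g_i(x) = 0 for all i): OK

Verdict: the first failing condition is primal_feasibility -> primal.

primal


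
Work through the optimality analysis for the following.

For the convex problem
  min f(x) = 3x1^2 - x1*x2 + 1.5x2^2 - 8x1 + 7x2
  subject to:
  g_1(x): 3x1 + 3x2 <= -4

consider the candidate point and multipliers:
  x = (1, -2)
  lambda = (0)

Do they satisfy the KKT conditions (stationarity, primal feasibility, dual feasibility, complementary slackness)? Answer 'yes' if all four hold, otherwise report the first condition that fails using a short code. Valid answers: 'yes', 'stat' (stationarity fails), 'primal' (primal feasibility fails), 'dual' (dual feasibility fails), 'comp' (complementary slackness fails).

Gradient of f: grad f(x) = Q x + c = (0, 0)
Constraint values g_i(x) = a_i^T x - b_i:
  g_1((1, -2)) = 1
Stationarity residual: grad f(x) + sum_i lambda_i a_i = (0, 0)
  -> stationarity OK
Primal feasibility (all g_i <= 0): FAILS
Dual feasibility (all lambda_i >= 0): OK
Complementary slackness (lambda_i * g_i(x) = 0 for all i): OK

Verdict: the first failing condition is primal_feasibility -> primal.

primal


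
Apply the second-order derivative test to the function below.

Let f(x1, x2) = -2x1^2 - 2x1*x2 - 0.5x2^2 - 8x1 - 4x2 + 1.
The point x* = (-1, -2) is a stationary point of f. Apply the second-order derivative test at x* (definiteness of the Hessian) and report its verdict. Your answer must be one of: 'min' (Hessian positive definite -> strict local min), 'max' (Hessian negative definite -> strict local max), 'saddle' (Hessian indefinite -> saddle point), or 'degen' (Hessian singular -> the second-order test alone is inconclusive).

Compute the Hessian H = grad^2 f:
  H = [[-4, -2], [-2, -1]]
Verify stationarity: grad f(x*) = H x* + g = (0, 0).
Eigenvalues of H: -5, 0.
H has a zero eigenvalue (singular; negative semidefinite but not definite), so H is neither positive definite, negative definite, nor indefinite. The second-order test alone is inconclusive -> degen.
(Indeed, f is constant along the null direction of H through x*, so x* is not a strict local extremum.)

degen


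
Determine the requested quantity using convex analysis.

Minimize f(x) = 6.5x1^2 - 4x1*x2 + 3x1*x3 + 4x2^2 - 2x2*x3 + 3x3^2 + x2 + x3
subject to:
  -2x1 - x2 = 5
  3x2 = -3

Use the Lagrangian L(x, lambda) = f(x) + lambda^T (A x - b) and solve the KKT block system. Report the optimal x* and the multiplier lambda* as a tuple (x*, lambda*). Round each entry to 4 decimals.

Form the Lagrangian:
  L(x, lambda) = (1/2) x^T Q x + c^T x + lambda^T (A x - b)
Stationarity (grad_x L = 0): Q x + c + A^T lambda = 0.
Primal feasibility: A x = b.

This gives the KKT block system:
  [ Q   A^T ] [ x     ]   [-c ]
  [ A    0  ] [ lambda ] = [ b ]

Solving the linear system:
  x*      = (-2, -1, 0.5)
  lambda* = (-10.25, -3.4167)
  f(x*)   = 20.25

x* = (-2, -1, 0.5), lambda* = (-10.25, -3.4167)


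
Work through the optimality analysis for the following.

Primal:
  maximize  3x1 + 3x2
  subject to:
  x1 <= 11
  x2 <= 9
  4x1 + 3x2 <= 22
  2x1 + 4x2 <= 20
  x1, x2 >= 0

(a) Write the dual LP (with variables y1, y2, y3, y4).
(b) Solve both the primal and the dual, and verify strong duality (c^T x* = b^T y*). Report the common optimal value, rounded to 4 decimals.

The standard primal-dual pair for 'max c^T x s.t. A x <= b, x >= 0' is:
  Dual:  min b^T y  s.t.  A^T y >= c,  y >= 0.

So the dual LP is:
  minimize  11y1 + 9y2 + 22y3 + 20y4
  subject to:
    y1 + 4y3 + 2y4 >= 3
    y2 + 3y3 + 4y4 >= 3
    y1, y2, y3, y4 >= 0

Solving the primal: x* = (2.8, 3.6).
  primal value c^T x* = 19.2.
Solving the dual: y* = (0, 0, 0.6, 0.3).
  dual value b^T y* = 19.2.
Strong duality: c^T x* = b^T y*. Confirmed.

19.2


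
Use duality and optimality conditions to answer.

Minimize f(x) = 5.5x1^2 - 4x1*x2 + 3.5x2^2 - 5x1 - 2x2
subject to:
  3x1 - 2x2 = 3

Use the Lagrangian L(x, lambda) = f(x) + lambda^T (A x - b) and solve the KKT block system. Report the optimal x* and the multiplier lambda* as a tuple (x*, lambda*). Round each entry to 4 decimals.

Form the Lagrangian:
  L(x, lambda) = (1/2) x^T Q x + c^T x + lambda^T (A x - b)
Stationarity (grad_x L = 0): Q x + c + A^T lambda = 0.
Primal feasibility: A x = b.

This gives the KKT block system:
  [ Q   A^T ] [ x     ]   [-c ]
  [ A    0  ] [ lambda ] = [ b ]

Solving the linear system:
  x*      = (1.2034, 0.3051)
  lambda* = (-2.339)
  f(x*)   = 0.1949

x* = (1.2034, 0.3051), lambda* = (-2.339)


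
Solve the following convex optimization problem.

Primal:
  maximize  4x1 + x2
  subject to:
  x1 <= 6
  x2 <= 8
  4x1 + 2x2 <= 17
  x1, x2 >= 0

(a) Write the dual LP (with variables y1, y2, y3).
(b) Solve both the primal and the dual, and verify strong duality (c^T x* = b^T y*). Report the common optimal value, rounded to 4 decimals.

The standard primal-dual pair for 'max c^T x s.t. A x <= b, x >= 0' is:
  Dual:  min b^T y  s.t.  A^T y >= c,  y >= 0.

So the dual LP is:
  minimize  6y1 + 8y2 + 17y3
  subject to:
    y1 + 4y3 >= 4
    y2 + 2y3 >= 1
    y1, y2, y3 >= 0

Solving the primal: x* = (4.25, 0).
  primal value c^T x* = 17.
Solving the dual: y* = (0, 0, 1).
  dual value b^T y* = 17.
Strong duality: c^T x* = b^T y*. Confirmed.

17


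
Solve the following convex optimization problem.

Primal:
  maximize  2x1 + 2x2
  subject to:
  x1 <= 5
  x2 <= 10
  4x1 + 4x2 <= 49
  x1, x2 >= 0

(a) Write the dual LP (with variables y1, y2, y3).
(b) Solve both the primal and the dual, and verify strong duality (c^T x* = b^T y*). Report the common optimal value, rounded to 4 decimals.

The standard primal-dual pair for 'max c^T x s.t. A x <= b, x >= 0' is:
  Dual:  min b^T y  s.t.  A^T y >= c,  y >= 0.

So the dual LP is:
  minimize  5y1 + 10y2 + 49y3
  subject to:
    y1 + 4y3 >= 2
    y2 + 4y3 >= 2
    y1, y2, y3 >= 0

Solving the primal: x* = (2.25, 10).
  primal value c^T x* = 24.5.
Solving the dual: y* = (0, 0, 0.5).
  dual value b^T y* = 24.5.
Strong duality: c^T x* = b^T y*. Confirmed.

24.5


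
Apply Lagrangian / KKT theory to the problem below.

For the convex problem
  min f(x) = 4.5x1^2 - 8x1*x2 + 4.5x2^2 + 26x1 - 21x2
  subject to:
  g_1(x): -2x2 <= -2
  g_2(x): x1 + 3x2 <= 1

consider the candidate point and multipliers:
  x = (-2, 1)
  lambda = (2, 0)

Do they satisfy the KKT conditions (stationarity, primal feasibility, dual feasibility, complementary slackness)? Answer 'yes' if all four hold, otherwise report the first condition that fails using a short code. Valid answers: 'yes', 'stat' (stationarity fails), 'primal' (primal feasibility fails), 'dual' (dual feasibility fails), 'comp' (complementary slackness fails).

Gradient of f: grad f(x) = Q x + c = (0, 4)
Constraint values g_i(x) = a_i^T x - b_i:
  g_1((-2, 1)) = 0
  g_2((-2, 1)) = 0
Stationarity residual: grad f(x) + sum_i lambda_i a_i = (0, 0)
  -> stationarity OK
Primal feasibility (all g_i <= 0): OK
Dual feasibility (all lambda_i >= 0): OK
Complementary slackness (lambda_i * g_i(x) = 0 for all i): OK

Verdict: yes, KKT holds.

yes


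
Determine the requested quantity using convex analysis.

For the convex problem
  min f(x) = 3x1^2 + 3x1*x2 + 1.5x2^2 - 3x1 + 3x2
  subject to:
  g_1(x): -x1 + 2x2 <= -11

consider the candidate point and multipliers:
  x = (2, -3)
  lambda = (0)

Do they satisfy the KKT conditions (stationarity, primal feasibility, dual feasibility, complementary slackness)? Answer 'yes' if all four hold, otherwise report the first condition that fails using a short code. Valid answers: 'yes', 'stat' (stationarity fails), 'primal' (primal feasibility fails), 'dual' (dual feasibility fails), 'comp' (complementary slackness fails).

Gradient of f: grad f(x) = Q x + c = (0, 0)
Constraint values g_i(x) = a_i^T x - b_i:
  g_1((2, -3)) = 3
Stationarity residual: grad f(x) + sum_i lambda_i a_i = (0, 0)
  -> stationarity OK
Primal feasibility (all g_i <= 0): FAILS
Dual feasibility (all lambda_i >= 0): OK
Complementary slackness (lambda_i * g_i(x) = 0 for all i): OK

Verdict: the first failing condition is primal_feasibility -> primal.

primal


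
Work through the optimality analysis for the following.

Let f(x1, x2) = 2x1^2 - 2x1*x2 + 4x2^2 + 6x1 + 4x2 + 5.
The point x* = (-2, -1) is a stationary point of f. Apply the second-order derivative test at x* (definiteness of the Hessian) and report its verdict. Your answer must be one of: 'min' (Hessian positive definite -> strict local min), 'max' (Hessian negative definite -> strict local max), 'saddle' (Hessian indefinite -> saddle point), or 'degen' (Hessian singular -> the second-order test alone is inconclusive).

Compute the Hessian H = grad^2 f:
  H = [[4, -2], [-2, 8]]
Verify stationarity: grad f(x*) = H x* + g = (0, 0).
Eigenvalues of H: 3.1716, 8.8284.
Both eigenvalues > 0, so H is positive definite -> x* is a strict local min.

min


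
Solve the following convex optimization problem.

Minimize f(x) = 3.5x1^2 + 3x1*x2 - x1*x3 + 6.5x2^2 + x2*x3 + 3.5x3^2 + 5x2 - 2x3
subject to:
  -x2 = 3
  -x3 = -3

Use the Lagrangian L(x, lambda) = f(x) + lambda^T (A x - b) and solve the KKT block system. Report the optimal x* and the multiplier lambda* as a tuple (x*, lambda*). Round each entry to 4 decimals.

Form the Lagrangian:
  L(x, lambda) = (1/2) x^T Q x + c^T x + lambda^T (A x - b)
Stationarity (grad_x L = 0): Q x + c + A^T lambda = 0.
Primal feasibility: A x = b.

This gives the KKT block system:
  [ Q   A^T ] [ x     ]   [-c ]
  [ A    0  ] [ lambda ] = [ b ]

Solving the linear system:
  x*      = (1.7143, -3, 3)
  lambda* = (-25.8571, 14.2857)
  f(x*)   = 49.7143

x* = (1.7143, -3, 3), lambda* = (-25.8571, 14.2857)


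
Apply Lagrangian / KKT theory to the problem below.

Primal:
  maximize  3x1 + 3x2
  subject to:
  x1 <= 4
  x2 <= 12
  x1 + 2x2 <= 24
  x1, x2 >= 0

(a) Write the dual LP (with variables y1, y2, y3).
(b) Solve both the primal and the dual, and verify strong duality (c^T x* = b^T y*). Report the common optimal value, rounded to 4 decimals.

The standard primal-dual pair for 'max c^T x s.t. A x <= b, x >= 0' is:
  Dual:  min b^T y  s.t.  A^T y >= c,  y >= 0.

So the dual LP is:
  minimize  4y1 + 12y2 + 24y3
  subject to:
    y1 + y3 >= 3
    y2 + 2y3 >= 3
    y1, y2, y3 >= 0

Solving the primal: x* = (4, 10).
  primal value c^T x* = 42.
Solving the dual: y* = (1.5, 0, 1.5).
  dual value b^T y* = 42.
Strong duality: c^T x* = b^T y*. Confirmed.

42


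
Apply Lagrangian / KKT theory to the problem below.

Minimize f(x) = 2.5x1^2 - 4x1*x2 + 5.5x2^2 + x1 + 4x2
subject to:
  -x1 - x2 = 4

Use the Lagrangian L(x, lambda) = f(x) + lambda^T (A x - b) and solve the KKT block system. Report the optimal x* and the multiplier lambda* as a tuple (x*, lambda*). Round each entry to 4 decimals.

Form the Lagrangian:
  L(x, lambda) = (1/2) x^T Q x + c^T x + lambda^T (A x - b)
Stationarity (grad_x L = 0): Q x + c + A^T lambda = 0.
Primal feasibility: A x = b.

This gives the KKT block system:
  [ Q   A^T ] [ x     ]   [-c ]
  [ A    0  ] [ lambda ] = [ b ]

Solving the linear system:
  x*      = (-2.375, -1.625)
  lambda* = (-4.375)
  f(x*)   = 4.3125

x* = (-2.375, -1.625), lambda* = (-4.375)


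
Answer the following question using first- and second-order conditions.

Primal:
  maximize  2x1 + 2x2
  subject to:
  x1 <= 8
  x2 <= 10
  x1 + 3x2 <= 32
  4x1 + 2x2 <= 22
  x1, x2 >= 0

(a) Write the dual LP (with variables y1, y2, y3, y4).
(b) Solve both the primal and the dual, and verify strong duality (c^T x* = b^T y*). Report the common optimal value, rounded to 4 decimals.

The standard primal-dual pair for 'max c^T x s.t. A x <= b, x >= 0' is:
  Dual:  min b^T y  s.t.  A^T y >= c,  y >= 0.

So the dual LP is:
  minimize  8y1 + 10y2 + 32y3 + 22y4
  subject to:
    y1 + y3 + 4y4 >= 2
    y2 + 3y3 + 2y4 >= 2
    y1, y2, y3, y4 >= 0

Solving the primal: x* = (0.5, 10).
  primal value c^T x* = 21.
Solving the dual: y* = (0, 1, 0, 0.5).
  dual value b^T y* = 21.
Strong duality: c^T x* = b^T y*. Confirmed.

21


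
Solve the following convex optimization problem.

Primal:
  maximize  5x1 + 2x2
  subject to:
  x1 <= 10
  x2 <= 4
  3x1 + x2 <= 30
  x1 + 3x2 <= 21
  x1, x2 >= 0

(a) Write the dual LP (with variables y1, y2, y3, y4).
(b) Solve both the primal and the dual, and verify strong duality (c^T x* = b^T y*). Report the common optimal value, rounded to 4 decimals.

The standard primal-dual pair for 'max c^T x s.t. A x <= b, x >= 0' is:
  Dual:  min b^T y  s.t.  A^T y >= c,  y >= 0.

So the dual LP is:
  minimize  10y1 + 4y2 + 30y3 + 21y4
  subject to:
    y1 + 3y3 + y4 >= 5
    y2 + y3 + 3y4 >= 2
    y1, y2, y3, y4 >= 0

Solving the primal: x* = (8.6667, 4).
  primal value c^T x* = 51.3333.
Solving the dual: y* = (0, 0.3333, 1.6667, 0).
  dual value b^T y* = 51.3333.
Strong duality: c^T x* = b^T y*. Confirmed.

51.3333


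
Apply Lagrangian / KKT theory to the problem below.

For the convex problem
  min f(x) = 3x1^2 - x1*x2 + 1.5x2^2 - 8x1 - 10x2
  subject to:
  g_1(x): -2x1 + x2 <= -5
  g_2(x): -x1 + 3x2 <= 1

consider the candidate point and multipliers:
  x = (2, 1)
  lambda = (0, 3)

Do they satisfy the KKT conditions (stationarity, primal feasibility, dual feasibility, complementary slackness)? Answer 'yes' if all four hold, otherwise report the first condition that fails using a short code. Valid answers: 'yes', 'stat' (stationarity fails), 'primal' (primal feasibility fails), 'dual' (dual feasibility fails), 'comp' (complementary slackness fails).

Gradient of f: grad f(x) = Q x + c = (3, -9)
Constraint values g_i(x) = a_i^T x - b_i:
  g_1((2, 1)) = 2
  g_2((2, 1)) = 0
Stationarity residual: grad f(x) + sum_i lambda_i a_i = (0, 0)
  -> stationarity OK
Primal feasibility (all g_i <= 0): FAILS
Dual feasibility (all lambda_i >= 0): OK
Complementary slackness (lambda_i * g_i(x) = 0 for all i): OK

Verdict: the first failing condition is primal_feasibility -> primal.

primal


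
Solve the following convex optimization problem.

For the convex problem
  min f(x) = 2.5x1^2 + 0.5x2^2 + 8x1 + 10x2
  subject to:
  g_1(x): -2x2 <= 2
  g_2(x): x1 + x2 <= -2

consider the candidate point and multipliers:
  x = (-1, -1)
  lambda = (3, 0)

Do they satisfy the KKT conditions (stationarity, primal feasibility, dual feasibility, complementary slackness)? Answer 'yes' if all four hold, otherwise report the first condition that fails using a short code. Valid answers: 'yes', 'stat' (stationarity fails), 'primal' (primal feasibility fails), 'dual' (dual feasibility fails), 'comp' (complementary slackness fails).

Gradient of f: grad f(x) = Q x + c = (3, 9)
Constraint values g_i(x) = a_i^T x - b_i:
  g_1((-1, -1)) = 0
  g_2((-1, -1)) = 0
Stationarity residual: grad f(x) + sum_i lambda_i a_i = (3, 3)
  -> stationarity FAILS
Primal feasibility (all g_i <= 0): OK
Dual feasibility (all lambda_i >= 0): OK
Complementary slackness (lambda_i * g_i(x) = 0 for all i): OK

Verdict: the first failing condition is stationarity -> stat.

stat


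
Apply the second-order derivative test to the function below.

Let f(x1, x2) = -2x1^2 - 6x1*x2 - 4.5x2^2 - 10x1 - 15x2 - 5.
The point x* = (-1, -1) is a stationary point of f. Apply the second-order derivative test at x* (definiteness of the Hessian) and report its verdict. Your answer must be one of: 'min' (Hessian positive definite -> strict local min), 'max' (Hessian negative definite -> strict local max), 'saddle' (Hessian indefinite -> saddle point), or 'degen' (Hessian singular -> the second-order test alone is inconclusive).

Compute the Hessian H = grad^2 f:
  H = [[-4, -6], [-6, -9]]
Verify stationarity: grad f(x*) = H x* + g = (0, 0).
Eigenvalues of H: -13, 0.
H has a zero eigenvalue (singular; negative semidefinite but not definite), so H is neither positive definite, negative definite, nor indefinite. The second-order test alone is inconclusive -> degen.
(Indeed, f is constant along the null direction of H through x*, so x* is not a strict local extremum.)

degen


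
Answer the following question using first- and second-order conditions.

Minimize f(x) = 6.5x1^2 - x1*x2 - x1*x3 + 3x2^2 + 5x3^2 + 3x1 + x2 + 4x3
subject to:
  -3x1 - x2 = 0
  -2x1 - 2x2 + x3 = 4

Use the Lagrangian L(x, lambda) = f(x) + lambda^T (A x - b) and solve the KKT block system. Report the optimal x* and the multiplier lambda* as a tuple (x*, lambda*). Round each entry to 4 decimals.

Form the Lagrangian:
  L(x, lambda) = (1/2) x^T Q x + c^T x + lambda^T (A x - b)
Stationarity (grad_x L = 0): Q x + c + A^T lambda = 0.
Primal feasibility: A x = b.

This gives the KKT block system:
  [ Q   A^T ] [ x     ]   [-c ]
  [ A    0  ] [ lambda ] = [ b ]

Solving the linear system:
  x*      = (0.7469, -2.2407, 1.0124)
  lambda* = (13.5643, -13.3776)
  f(x*)   = 28.7801

x* = (0.7469, -2.2407, 1.0124), lambda* = (13.5643, -13.3776)


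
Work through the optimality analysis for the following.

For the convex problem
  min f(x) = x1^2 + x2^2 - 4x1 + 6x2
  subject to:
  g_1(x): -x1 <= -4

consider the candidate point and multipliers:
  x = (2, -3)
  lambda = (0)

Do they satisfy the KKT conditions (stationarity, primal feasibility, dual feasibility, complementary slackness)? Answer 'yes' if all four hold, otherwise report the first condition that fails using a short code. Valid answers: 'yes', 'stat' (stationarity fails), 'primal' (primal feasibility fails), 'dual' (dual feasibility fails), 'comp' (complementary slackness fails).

Gradient of f: grad f(x) = Q x + c = (0, 0)
Constraint values g_i(x) = a_i^T x - b_i:
  g_1((2, -3)) = 2
Stationarity residual: grad f(x) + sum_i lambda_i a_i = (0, 0)
  -> stationarity OK
Primal feasibility (all g_i <= 0): FAILS
Dual feasibility (all lambda_i >= 0): OK
Complementary slackness (lambda_i * g_i(x) = 0 for all i): OK

Verdict: the first failing condition is primal_feasibility -> primal.

primal
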